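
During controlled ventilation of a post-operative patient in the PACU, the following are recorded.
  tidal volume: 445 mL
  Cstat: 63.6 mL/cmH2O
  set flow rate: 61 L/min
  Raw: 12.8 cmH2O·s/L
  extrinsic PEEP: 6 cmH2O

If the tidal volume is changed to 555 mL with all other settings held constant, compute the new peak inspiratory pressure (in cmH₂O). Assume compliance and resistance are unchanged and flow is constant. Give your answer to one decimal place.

Flow: 61 L/min ÷ 60 = 1.0167 L/s.
PIP = Vt/C + R·V̇ + PEEP (constant-flow equation of motion).
Only the elastic term changes: ΔPIP = ΔVt / C = (555 − 445) / 63.6 = 1.73 cmH2O.
Original PIP = 445/63.6 + 12.8×1.0167 + 6 = 26.011 cmH2O; new PIP = 26.011 + (1.73) = 27.741 cmH2O.

27.7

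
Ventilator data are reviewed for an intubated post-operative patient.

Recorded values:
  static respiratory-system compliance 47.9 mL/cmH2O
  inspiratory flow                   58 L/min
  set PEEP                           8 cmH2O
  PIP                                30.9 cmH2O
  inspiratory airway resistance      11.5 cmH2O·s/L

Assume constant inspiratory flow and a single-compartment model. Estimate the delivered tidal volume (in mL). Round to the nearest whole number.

564

Flow: 58 L/min ÷ 60 = 0.9667 L/s.
Equation of motion (constant flow): PIP = Vt/C + R·V̇ + PEEP.
Vt/C = PIP − R·V̇ − PEEP = 30.9 − 11.117 − 8 = 11.783 cmH2O.
Vt = C × 11.783 = 47.9 × 11.783 = 564.41 mL.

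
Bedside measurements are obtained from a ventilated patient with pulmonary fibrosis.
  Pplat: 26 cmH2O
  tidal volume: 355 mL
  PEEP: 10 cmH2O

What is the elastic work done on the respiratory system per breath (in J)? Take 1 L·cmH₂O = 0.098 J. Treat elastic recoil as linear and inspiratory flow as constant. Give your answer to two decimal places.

Elastic work ≈ ½ × (Pplat − PEEP) × Vt = 0.5 × (26 − 10) × 0.355 L = 0.5 × 16.0 × 0.355 = 2.84 L·cmH2O.
× 0.098 J/(L·cmH2O) → 0.2783 J.

0.28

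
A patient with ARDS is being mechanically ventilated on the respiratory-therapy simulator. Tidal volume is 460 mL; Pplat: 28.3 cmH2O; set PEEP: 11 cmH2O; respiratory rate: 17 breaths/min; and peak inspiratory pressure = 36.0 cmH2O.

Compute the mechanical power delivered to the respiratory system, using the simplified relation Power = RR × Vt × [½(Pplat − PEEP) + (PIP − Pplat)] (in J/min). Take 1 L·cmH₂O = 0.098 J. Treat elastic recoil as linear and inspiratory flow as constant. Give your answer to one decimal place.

Per-breath work = Vt × [½(Pplat−PEEP) + (PIP−Pplat)] = 0.460 × [0.5×17.3 + 7.7] = 0.460 × 16.35 = 7.521 L·cmH2O.
Power = 17 × 7.521 = 127.86 L·cmH2O/min.
× 0.098 J/(L·cmH2O) → 12.53 J/min.

12.5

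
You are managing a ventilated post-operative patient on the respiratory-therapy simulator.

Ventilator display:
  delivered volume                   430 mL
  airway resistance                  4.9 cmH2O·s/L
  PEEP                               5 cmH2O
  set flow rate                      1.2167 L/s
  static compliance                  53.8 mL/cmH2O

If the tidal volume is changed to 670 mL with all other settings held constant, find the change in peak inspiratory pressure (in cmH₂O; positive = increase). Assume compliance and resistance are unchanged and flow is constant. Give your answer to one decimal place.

4.5

PIP = Vt/C + R·V̇ + PEEP (constant-flow equation of motion).
Only the elastic term changes: ΔPIP = ΔVt / C = (670 − 430) / 53.8 = 4.461 cmH2O.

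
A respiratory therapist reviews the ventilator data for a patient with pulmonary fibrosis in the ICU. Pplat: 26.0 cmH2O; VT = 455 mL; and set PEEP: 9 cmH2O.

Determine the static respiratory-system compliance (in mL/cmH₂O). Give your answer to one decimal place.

Cstat = Vt / (Pplat − PEEP) = 455 / (26.0 − 9) = 455 / 17.0 = 26.765 mL/cmH2O.

26.8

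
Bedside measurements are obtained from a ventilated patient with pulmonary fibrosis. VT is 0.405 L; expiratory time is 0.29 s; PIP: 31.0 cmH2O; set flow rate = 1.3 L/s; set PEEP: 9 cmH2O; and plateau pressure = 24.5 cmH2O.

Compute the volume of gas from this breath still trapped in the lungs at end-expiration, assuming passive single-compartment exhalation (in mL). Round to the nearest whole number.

44

R = (PIP − Pplat)/V̇ = (31.0 − 24.5) / 1.3 = 6.5/1.3 = 5.0 cmH2O·s/L.
C = Vt/(Pplat − PEEP) = 405.0 / (24.5 − 9) = 405.0/15.5 = 26.129 mL/cmH2O.
τ = R × C = 5.0 × 0.02613 L/cmH2O = 0.1307 s.
Fraction remaining = e^(−Te/τ) = e^(−0.29/0.1307) = 0.1087.
Trapped volume = 405.0 × 0.1087 = 44.024 mL.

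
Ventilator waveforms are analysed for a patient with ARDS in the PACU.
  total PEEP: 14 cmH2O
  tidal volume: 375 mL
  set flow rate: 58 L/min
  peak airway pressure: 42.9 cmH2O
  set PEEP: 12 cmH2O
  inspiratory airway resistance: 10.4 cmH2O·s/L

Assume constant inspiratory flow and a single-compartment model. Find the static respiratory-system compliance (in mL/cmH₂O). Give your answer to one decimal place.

19.9

Flow: 58 L/min ÷ 60 = 0.9667 L/s.
Total PEEP = 14 cmH2O (set 12 + intrinsic 2); this is the baseline alveolar pressure.
Equation of motion (constant flow): PIP = Vt/C + R·V̇ + PEEP.
Vt/C = PIP − R·V̇ − PEEP = 42.9 − 10.4×0.9667 − 14 = 42.9 − 10.054 − 14 = 18.846 cmH2O.
C = Vt / 18.846 = 375 / 18.846 = 19.898 mL/cmH2O.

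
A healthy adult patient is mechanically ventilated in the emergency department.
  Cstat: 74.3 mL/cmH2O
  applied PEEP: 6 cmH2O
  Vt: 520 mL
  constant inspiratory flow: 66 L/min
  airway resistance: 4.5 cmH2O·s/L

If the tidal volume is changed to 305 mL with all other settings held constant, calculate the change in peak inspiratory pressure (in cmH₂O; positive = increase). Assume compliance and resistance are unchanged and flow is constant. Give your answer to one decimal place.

-2.9

PIP = Vt/C + R·V̇ + PEEP (constant-flow equation of motion).
Only the elastic term changes: ΔPIP = ΔVt / C = (305 − 520) / 74.3 = -2.894 cmH2O.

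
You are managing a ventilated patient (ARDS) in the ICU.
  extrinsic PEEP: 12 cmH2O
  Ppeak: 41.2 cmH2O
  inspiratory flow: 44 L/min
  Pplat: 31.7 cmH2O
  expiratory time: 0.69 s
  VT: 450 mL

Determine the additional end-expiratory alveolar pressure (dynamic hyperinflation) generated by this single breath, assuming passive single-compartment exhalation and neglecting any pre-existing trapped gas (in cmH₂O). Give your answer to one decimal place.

1.9

Flow: 44 L/min ÷ 60 = 0.7333 L/s.
R = (PIP − Pplat)/V̇ = (41.2 − 31.7) / 0.7333 = 9.5/0.7333 = 12.955 cmH2O·s/L.
C = Vt/(Pplat − PEEP) = 450.0 / (31.7 − 12) = 450.0/19.7 = 22.843 mL/cmH2O.
τ = R × C = 12.955 × 0.02284 L/cmH2O = 0.2959 s.
Fraction remaining = e^(−Te/τ) = e^(−0.69/0.2959) = 0.09711; trapped volume = 450.0 × 0.09711 = 43.7 mL.
Additional alveolar pressure from trapping ≈ V_trapped / C = 43.7 / 22.843 = 1.913 cmH2O.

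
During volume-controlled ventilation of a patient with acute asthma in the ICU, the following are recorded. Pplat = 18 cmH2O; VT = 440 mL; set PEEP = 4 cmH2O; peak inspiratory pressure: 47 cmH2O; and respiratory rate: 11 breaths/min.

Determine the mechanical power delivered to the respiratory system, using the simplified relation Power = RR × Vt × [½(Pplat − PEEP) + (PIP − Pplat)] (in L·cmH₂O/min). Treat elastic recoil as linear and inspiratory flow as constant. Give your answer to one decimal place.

174.2

Per-breath work = Vt × [½(Pplat−PEEP) + (PIP−Pplat)] = 0.440 × [0.5×14.0 + 29.0] = 0.440 × 36.0 = 15.84 L·cmH2O.
Power = 11 × 15.84 = 174.24 L·cmH2O/min.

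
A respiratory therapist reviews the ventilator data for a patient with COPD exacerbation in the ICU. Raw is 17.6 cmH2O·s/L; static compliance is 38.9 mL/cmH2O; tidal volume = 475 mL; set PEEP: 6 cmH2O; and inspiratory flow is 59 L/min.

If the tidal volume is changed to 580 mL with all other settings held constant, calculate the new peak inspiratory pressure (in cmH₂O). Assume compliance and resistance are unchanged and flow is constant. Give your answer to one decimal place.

Flow: 59 L/min ÷ 60 = 0.9833 L/s.
PIP = Vt/C + R·V̇ + PEEP (constant-flow equation of motion).
Only the elastic term changes: ΔPIP = ΔVt / C = (580 − 475) / 38.9 = 2.699 cmH2O.
Original PIP = 475/38.9 + 17.6×0.9833 + 6 = 35.517 cmH2O; new PIP = 35.517 + (2.699) = 38.216 cmH2O.

38.2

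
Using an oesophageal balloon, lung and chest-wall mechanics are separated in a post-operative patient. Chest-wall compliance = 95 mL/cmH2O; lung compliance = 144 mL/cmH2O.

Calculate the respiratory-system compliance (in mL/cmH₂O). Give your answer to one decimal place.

Lung and chest wall are elastances in series: 1/Crs = 1/CL + 1/Ccw.
1/Crs = 1/144 + 1/95 = 0.01747.
Crs = 57.241 mL/cmH2O.

57.2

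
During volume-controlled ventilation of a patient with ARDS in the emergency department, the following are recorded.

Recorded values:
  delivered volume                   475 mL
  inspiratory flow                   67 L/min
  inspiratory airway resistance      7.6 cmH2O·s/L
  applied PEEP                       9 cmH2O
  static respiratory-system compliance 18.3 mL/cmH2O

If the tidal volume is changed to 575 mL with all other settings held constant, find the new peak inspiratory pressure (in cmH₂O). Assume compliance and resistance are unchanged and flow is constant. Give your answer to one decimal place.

48.9

Flow: 67 L/min ÷ 60 = 1.1167 L/s.
PIP = Vt/C + R·V̇ + PEEP (constant-flow equation of motion).
Only the elastic term changes: ΔPIP = ΔVt / C = (575 − 475) / 18.3 = 5.464 cmH2O.
Original PIP = 475/18.3 + 7.6×1.1167 + 9 = 43.443 cmH2O; new PIP = 43.443 + (5.464) = 48.907 cmH2O.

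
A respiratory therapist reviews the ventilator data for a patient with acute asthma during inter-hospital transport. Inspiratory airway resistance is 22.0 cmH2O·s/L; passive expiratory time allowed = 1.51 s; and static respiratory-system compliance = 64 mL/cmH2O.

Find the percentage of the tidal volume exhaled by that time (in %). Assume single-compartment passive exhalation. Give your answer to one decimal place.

65.8

τ = R × C = 22.0 × 64 mL/cmH2O = 22.0 × 0.064 L/cmH2O = 1.408 s.
Passive exhalation: V(t)/V₀ = e^(−t/τ) = e^(−1.51/1.408) = 0.3422.
Fraction exhaled = 1 − 0.3422 = 0.6578 → 65.78%.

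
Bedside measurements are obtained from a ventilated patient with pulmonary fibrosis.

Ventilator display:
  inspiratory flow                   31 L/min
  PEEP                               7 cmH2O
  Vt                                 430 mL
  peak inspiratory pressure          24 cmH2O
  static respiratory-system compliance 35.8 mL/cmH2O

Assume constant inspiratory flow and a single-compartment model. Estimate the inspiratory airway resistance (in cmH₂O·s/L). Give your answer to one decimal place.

Flow: 31 L/min ÷ 60 = 0.5167 L/s.
Equation of motion (constant flow): PIP = Vt/C + R·V̇ + PEEP.
R·V̇ = PIP − Vt/C − PEEP = 24 − 430/35.8 − 7 = 24 − 12.011 − 7 = 4.989 cmH2O.
R = 4.989 / 0.5167 = 9.656 cmH2O·s/L.

9.7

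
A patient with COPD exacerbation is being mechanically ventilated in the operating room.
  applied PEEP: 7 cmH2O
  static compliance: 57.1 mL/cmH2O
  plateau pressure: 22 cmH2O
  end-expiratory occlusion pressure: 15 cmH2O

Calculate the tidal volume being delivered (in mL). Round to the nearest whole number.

400

End-expiratory occlusion gives total PEEP = 15 cmH2O (intrinsic PEEP = 15 − 7 = 8). Use total PEEP for the elastic gradient.
Vt = Cstat × (Pplat − PEEPtotal) = 57.1 × (22 − 15) = 57.1 × 7.0 = 399.7 mL.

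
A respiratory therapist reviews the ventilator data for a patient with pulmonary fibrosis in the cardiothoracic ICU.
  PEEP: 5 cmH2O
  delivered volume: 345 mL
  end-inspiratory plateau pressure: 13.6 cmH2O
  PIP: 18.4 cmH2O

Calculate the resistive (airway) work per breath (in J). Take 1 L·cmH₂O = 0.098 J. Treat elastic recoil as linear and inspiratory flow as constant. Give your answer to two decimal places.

0.16

With constant inspiratory flow the resistive pressure is constant at PIP − Pplat = 18.4 − 13.6 = 4.8 cmH2O, so resistive work = 4.8 × 0.345 = 1.656 L·cmH2O.
× 0.098 J/(L·cmH2O) → 0.1623 J.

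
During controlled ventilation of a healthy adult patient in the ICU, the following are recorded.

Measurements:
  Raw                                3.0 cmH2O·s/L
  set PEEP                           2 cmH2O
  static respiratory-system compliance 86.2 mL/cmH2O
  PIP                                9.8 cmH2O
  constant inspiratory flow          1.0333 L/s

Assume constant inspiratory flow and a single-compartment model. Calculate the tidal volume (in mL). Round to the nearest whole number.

Equation of motion (constant flow): PIP = Vt/C + R·V̇ + PEEP.
Vt/C = PIP − R·V̇ − PEEP = 9.8 − 3.1 − 2 = 4.7 cmH2O.
Vt = C × 4.7 = 86.2 × 4.7 = 405.14 mL.

405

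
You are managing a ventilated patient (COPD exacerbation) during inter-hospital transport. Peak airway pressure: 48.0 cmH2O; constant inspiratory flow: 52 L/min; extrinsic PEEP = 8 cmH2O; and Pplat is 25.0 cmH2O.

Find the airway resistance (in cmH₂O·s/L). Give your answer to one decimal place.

26.5

Flow: 52 L/min ÷ 60 = 0.8667 L/s.
Raw = (PIP − Pplat) / flow = (48.0 − 25.0) / 0.8667 = 23.0 / 0.8667 = 26.537 cmH2O·s/L.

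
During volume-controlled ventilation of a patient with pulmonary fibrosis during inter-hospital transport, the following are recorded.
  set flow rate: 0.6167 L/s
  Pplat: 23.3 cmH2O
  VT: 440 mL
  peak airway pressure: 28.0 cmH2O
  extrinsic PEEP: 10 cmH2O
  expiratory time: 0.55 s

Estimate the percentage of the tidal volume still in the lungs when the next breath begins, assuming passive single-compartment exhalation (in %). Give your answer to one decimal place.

R = (PIP − Pplat)/V̇ = (28.0 − 23.3) / 0.6167 = 4.7/0.6167 = 7.621 cmH2O·s/L.
C = Vt/(Pplat − PEEP) = 440.0 / (23.3 − 10) = 440.0/13.3 = 33.083 mL/cmH2O.
τ = R × C = 7.621 × 0.03308 L/cmH2O = 0.2521 s.
Fraction remaining at end-expiration = e^(−Te/τ) = e^(−0.55/0.2521) = 0.1129 → 11.29%.

11.3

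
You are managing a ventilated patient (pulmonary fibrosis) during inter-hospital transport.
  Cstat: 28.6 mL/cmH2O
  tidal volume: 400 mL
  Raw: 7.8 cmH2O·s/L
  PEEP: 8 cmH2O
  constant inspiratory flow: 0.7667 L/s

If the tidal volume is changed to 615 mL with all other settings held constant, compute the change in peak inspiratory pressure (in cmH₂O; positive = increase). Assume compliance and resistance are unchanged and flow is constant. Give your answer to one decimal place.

7.5

PIP = Vt/C + R·V̇ + PEEP (constant-flow equation of motion).
Only the elastic term changes: ΔPIP = ΔVt / C = (615 − 400) / 28.6 = 7.517 cmH2O.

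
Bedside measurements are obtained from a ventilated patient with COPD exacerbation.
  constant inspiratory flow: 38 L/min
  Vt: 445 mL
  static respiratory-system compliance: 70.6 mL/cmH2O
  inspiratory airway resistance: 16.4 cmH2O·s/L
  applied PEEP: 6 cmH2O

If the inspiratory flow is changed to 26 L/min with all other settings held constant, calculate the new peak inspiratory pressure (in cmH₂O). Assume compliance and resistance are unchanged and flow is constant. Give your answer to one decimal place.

Flow: 38 L/min ÷ 60 = 0.6333 L/s.
New flow: 26 L/min ÷ 60 = 0.4333 L/s.
PIP = Vt/C + R·V̇ + PEEP (constant-flow equation of motion).
Only the resistive term changes: ΔPIP = R × ΔV̇ = 16.4 × (0.4333 − 0.6333) = 16.4 × -0.2 = -3.28 cmH2O.
Original PIP = 445/70.6 + 16.4×0.6333 + 6 = 22.689 cmH2O; new PIP = 22.689 + (-3.28) = 19.409 cmH2O.

19.4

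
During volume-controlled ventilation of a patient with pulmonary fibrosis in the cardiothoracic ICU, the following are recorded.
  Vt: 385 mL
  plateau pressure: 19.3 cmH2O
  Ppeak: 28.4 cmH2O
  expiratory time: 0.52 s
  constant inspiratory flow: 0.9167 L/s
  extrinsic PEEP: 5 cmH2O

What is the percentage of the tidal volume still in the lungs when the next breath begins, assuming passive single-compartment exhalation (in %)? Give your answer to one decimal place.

14.3

R = (PIP − Pplat)/V̇ = (28.4 − 19.3) / 0.9167 = 9.1/0.9167 = 9.927 cmH2O·s/L.
C = Vt/(Pplat − PEEP) = 385.0 / (19.3 − 5) = 385.0/14.3 = 26.923 mL/cmH2O.
τ = R × C = 9.927 × 0.02692 L/cmH2O = 0.2672 s.
Fraction remaining at end-expiration = e^(−Te/τ) = e^(−0.52/0.2672) = 0.1428 → 14.28%.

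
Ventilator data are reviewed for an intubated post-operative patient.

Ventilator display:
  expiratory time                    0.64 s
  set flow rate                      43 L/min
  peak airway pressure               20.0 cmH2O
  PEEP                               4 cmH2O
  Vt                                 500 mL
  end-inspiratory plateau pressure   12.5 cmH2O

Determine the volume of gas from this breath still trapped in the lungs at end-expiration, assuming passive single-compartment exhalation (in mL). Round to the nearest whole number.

177

Flow: 43 L/min ÷ 60 = 0.7167 L/s.
R = (PIP − Pplat)/V̇ = (20.0 − 12.5) / 0.7167 = 7.5/0.7167 = 10.465 cmH2O·s/L.
C = Vt/(Pplat − PEEP) = 500.0 / (12.5 − 4) = 500.0/8.5 = 58.824 mL/cmH2O.
τ = R × C = 10.465 × 0.05882 L/cmH2O = 0.6156 s.
Fraction remaining = e^(−Te/τ) = e^(−0.64/0.6156) = 0.3536.
Trapped volume = 500.0 × 0.3536 = 176.8 mL.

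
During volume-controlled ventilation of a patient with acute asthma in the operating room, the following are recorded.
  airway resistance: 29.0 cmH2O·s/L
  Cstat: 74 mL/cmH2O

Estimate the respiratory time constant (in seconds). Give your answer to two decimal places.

τ = R × C = 29.0 × 74 mL/cmH2O = 29.0 × 0.074 L/cmH2O = 2.146 s.

2.15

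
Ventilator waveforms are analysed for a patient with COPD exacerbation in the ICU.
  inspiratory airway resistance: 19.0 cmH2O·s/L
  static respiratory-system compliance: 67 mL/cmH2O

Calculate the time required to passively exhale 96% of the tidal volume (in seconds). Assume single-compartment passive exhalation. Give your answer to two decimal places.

τ = R × C = 19.0 × 67 mL/cmH2O = 19.0 × 0.067 L/cmH2O = 1.273 s.
Exhaled fraction f = 1 − e^(−t/τ) → t = −τ·ln(1 − f) = −1.273·ln(0.04) = 4.098 s.

4.10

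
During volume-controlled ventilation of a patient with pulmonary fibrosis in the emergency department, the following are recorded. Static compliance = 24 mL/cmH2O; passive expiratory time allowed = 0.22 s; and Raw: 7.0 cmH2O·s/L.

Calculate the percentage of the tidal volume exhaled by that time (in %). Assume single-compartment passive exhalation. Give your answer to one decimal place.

τ = R × C = 7.0 × 24 mL/cmH2O = 7.0 × 0.024 L/cmH2O = 0.168 s.
Passive exhalation: V(t)/V₀ = e^(−t/τ) = e^(−0.22/0.168) = 0.2699.
Fraction exhaled = 1 − 0.2699 = 0.7301 → 73.01%.

73.0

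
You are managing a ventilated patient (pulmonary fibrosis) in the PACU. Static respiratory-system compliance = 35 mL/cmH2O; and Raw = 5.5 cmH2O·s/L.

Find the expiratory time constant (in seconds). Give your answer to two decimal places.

0.19

τ = R × C = 5.5 × 35 mL/cmH2O = 5.5 × 0.035 L/cmH2O = 0.1925 s.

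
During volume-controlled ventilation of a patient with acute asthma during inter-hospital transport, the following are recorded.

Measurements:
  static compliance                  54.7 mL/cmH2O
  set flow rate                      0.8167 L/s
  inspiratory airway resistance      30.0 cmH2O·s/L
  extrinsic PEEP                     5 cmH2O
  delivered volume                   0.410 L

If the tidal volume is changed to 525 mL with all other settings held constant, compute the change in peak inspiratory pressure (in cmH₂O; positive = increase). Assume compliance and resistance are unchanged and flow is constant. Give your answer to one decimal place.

PIP = Vt/C + R·V̇ + PEEP (constant-flow equation of motion).
Only the elastic term changes: ΔPIP = ΔVt / C = (525 − 410) / 54.7 = 2.102 cmH2O.

2.1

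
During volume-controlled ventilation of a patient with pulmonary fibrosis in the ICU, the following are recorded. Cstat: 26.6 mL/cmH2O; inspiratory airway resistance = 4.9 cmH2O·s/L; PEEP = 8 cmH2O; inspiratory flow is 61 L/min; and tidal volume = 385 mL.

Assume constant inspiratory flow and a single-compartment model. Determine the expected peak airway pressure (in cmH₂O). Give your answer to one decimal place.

27.5

Flow: 61 L/min ÷ 60 = 1.0167 L/s.
Equation of motion (constant flow): PIP = Vt/C + R·V̇ + PEEP.
PIP = 385/26.6 + 4.9×1.0167 + 8 = 14.474 + 4.982 + 8 = 27.456 cmH2O.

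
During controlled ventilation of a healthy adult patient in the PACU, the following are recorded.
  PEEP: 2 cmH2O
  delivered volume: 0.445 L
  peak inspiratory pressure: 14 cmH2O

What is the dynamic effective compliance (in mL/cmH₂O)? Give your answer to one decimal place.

37.1

Dynamic compliance = Vt / (PIP − PEEP) = 445 / (14 − 2) = 445 / 12.0 = 37.083 mL/cmH2O.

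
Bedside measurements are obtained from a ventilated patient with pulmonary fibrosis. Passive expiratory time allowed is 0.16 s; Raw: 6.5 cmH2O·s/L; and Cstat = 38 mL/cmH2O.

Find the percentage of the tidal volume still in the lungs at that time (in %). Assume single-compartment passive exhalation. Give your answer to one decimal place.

τ = R × C = 6.5 × 38 mL/cmH2O = 6.5 × 0.038 L/cmH2O = 0.247 s.
Passive exhalation: V(t)/V₀ = e^(−t/τ) = e^(−0.16/0.247) = 0.5232.
Fraction remaining = 0.5232 → 52.32%.

52.3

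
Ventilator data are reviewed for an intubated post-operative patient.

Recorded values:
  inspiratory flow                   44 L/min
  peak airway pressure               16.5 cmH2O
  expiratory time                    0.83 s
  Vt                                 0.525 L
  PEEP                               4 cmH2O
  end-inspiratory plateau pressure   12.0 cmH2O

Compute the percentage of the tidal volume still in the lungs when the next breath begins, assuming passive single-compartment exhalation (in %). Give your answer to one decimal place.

12.7

Flow: 44 L/min ÷ 60 = 0.7333 L/s.
R = (PIP − Pplat)/V̇ = (16.5 − 12.0) / 0.7333 = 4.5/0.7333 = 6.137 cmH2O·s/L.
C = Vt/(Pplat − PEEP) = 525.0 / (12.0 − 4) = 525.0/8.0 = 65.625 mL/cmH2O.
τ = R × C = 6.137 × 0.06563 L/cmH2O = 0.4028 s.
Fraction remaining at end-expiration = e^(−Te/τ) = e^(−0.83/0.4028) = 0.1274 → 12.74%.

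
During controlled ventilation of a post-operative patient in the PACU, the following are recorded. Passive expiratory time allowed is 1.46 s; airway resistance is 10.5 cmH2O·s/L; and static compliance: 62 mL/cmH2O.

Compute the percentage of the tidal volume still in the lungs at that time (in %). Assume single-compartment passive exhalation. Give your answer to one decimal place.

10.6

τ = R × C = 10.5 × 62 mL/cmH2O = 10.5 × 0.062 L/cmH2O = 0.651 s.
Passive exhalation: V(t)/V₀ = e^(−t/τ) = e^(−1.46/0.651) = 0.1062.
Fraction remaining = 0.1062 → 10.62%.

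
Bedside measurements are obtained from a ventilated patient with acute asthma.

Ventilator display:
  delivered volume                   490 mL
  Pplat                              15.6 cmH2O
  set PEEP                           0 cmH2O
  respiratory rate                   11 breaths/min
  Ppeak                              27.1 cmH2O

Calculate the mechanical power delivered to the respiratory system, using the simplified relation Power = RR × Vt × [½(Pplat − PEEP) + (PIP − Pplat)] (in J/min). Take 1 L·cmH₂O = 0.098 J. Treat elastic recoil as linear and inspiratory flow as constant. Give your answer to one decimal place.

Per-breath work = Vt × [½(Pplat−PEEP) + (PIP−Pplat)] = 0.490 × [0.5×15.6 + 11.5] = 0.490 × 19.3 = 9.457 L·cmH2O.
Power = 11 × 9.457 = 104.03 L·cmH2O/min.
× 0.098 J/(L·cmH2O) → 10.195 J/min.

10.2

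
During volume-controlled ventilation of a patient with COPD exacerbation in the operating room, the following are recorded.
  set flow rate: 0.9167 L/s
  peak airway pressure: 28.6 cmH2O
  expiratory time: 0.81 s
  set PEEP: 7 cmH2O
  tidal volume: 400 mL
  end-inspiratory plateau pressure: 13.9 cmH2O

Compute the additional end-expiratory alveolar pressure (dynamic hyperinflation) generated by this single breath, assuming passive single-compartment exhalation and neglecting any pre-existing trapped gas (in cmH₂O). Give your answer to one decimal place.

2.9

R = (PIP − Pplat)/V̇ = (28.6 − 13.9) / 0.9167 = 14.7/0.9167 = 16.036 cmH2O·s/L.
C = Vt/(Pplat − PEEP) = 400.0 / (13.9 − 7) = 400.0/6.9 = 57.971 mL/cmH2O.
τ = R × C = 16.036 × 0.05797 L/cmH2O = 0.9296 s.
Fraction remaining = e^(−Te/τ) = e^(−0.81/0.9296) = 0.4184; trapped volume = 400.0 × 0.4184 = 167.36 mL.
Additional alveolar pressure from trapping ≈ V_trapped / C = 167.36 / 57.971 = 2.887 cmH2O.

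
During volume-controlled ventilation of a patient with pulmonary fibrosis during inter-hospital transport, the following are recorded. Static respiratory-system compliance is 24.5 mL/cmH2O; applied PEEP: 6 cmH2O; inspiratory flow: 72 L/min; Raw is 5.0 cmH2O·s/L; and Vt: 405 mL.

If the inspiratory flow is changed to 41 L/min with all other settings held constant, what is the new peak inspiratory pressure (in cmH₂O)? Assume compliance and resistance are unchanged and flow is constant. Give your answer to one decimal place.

25.9

Flow: 72 L/min ÷ 60 = 1.2 L/s.
New flow: 41 L/min ÷ 60 = 0.6833 L/s.
PIP = Vt/C + R·V̇ + PEEP (constant-flow equation of motion).
Only the resistive term changes: ΔPIP = R × ΔV̇ = 5.0 × (0.6833 − 1.2) = 5.0 × -0.5167 = -2.584 cmH2O.
Original PIP = 405/24.5 + 5.0×1.2 + 6 = 28.531 cmH2O; new PIP = 28.531 + (-2.584) = 25.947 cmH2O.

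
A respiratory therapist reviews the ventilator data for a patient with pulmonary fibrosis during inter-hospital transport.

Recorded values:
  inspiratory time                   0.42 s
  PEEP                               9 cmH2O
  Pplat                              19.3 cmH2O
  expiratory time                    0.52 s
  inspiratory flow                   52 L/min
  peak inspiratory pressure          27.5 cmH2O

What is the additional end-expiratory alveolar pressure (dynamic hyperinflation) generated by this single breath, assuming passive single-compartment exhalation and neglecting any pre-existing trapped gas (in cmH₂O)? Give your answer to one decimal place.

2.2

Flow: 52 L/min ÷ 60 = 0.8667 L/s.
Vt = flow × Ti = 0.8667 L/s × 0.42 s × 1000 mL/L = 364.01 mL.
R = (PIP − Pplat)/V̇ = (27.5 − 19.3) / 0.8667 = 8.2/0.8667 = 9.461 cmH2O·s/L.
C = Vt/(Pplat − PEEP) = 364.01 / (19.3 − 9) = 364.01/10.3 = 35.341 mL/cmH2O.
τ = R × C = 9.461 × 0.03534 L/cmH2O = 0.3344 s.
Fraction remaining = e^(−Te/τ) = e^(−0.52/0.3344) = 0.2112; trapped volume = 364.01 × 0.2112 = 76.879 mL.
Additional alveolar pressure from trapping ≈ V_trapped / C = 76.879 / 35.341 = 2.175 cmH2O.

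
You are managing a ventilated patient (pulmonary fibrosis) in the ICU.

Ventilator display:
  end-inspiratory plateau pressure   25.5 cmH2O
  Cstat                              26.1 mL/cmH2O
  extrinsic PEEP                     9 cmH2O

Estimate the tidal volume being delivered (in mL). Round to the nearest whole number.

Vt = Cstat × (Pplat − PEEP) = 26.1 × (25.5 − 9) = 26.1 × 16.5 = 430.65 mL.

431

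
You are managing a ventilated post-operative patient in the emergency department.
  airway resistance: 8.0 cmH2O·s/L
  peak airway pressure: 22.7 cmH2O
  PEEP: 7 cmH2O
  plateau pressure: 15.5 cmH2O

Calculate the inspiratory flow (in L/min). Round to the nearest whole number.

54

flow = (PIP − Pplat) / Raw = (22.7 − 15.5) / 8.0 = 0.9 L/s × 60 = 54.0 L/min.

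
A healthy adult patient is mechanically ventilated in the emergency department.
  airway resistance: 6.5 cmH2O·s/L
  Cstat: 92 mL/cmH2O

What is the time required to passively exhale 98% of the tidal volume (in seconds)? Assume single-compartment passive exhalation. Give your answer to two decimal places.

2.34

τ = R × C = 6.5 × 92 mL/cmH2O = 6.5 × 0.092 L/cmH2O = 0.598 s.
Exhaled fraction f = 1 − e^(−t/τ) → t = −τ·ln(1 − f) = −0.598·ln(0.02) = 2.339 s.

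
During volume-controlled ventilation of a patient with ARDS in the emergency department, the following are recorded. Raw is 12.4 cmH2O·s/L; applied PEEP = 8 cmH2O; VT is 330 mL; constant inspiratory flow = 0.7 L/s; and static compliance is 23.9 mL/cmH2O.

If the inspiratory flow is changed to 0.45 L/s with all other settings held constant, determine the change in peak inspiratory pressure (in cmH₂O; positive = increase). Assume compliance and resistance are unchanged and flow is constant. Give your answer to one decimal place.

PIP = Vt/C + R·V̇ + PEEP (constant-flow equation of motion).
Only the resistive term changes: ΔPIP = R × ΔV̇ = 12.4 × (0.45 − 0.7) = 12.4 × -0.25 = -3.1 cmH2O.

-3.1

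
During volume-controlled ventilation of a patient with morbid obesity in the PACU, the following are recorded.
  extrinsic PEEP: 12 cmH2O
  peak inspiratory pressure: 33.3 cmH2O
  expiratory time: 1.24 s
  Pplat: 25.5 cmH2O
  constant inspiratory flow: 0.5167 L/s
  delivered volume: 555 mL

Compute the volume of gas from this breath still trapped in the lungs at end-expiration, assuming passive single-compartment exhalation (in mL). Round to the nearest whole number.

75

R = (PIP − Pplat)/V̇ = (33.3 − 25.5) / 0.5167 = 7.8/0.5167 = 15.096 cmH2O·s/L.
C = Vt/(Pplat − PEEP) = 555.0 / (25.5 − 12) = 555.0/13.5 = 41.111 mL/cmH2O.
τ = R × C = 15.096 × 0.04111 L/cmH2O = 0.6206 s.
Fraction remaining = e^(−Te/τ) = e^(−1.24/0.6206) = 0.1356.
Trapped volume = 555.0 × 0.1356 = 75.258 mL.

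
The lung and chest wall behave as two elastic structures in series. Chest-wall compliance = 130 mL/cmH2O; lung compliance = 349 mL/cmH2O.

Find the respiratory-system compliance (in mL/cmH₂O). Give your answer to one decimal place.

94.7

Lung and chest wall are elastances in series: 1/Crs = 1/CL + 1/Ccw.
1/Crs = 1/349 + 1/130 = 0.01056.
Crs = 94.697 mL/cmH2O.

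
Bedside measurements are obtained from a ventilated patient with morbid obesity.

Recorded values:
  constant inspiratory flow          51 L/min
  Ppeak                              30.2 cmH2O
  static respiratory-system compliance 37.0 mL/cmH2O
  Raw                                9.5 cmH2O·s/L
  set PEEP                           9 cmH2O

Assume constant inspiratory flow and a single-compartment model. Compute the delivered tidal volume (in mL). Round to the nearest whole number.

Flow: 51 L/min ÷ 60 = 0.85 L/s.
Equation of motion (constant flow): PIP = Vt/C + R·V̇ + PEEP.
Vt/C = PIP − R·V̇ − PEEP = 30.2 − 8.075 − 9 = 13.125 cmH2O.
Vt = C × 13.125 = 37.0 × 13.125 = 485.63 mL.

486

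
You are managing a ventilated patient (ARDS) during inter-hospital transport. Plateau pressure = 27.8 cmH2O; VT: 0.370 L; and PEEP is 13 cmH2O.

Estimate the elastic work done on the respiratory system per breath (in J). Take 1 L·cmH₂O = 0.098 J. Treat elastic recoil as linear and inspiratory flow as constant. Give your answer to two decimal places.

0.27

Elastic work ≈ ½ × (Pplat − PEEP) × Vt = 0.5 × (27.8 − 13) × 0.370 L = 0.5 × 14.8 × 0.370 = 2.738 L·cmH2O.
× 0.098 J/(L·cmH2O) → 0.2683 J.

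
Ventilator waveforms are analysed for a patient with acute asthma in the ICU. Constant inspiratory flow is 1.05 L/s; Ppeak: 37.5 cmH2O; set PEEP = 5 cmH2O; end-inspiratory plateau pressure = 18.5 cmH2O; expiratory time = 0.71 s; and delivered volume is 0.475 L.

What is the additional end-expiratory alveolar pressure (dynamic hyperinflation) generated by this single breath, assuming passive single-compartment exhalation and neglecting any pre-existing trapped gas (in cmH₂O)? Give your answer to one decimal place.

R = (PIP − Pplat)/V̇ = (37.5 − 18.5) / 1.05 = 19.0/1.05 = 18.095 cmH2O·s/L.
C = Vt/(Pplat − PEEP) = 475.0 / (18.5 − 5) = 475.0/13.5 = 35.185 mL/cmH2O.
τ = R × C = 18.095 × 0.03519 L/cmH2O = 0.6368 s.
Fraction remaining = e^(−Te/τ) = e^(−0.71/0.6368) = 0.3279; trapped volume = 475.0 × 0.3279 = 155.75 mL.
Additional alveolar pressure from trapping ≈ V_trapped / C = 155.75 / 35.185 = 4.427 cmH2O.

4.4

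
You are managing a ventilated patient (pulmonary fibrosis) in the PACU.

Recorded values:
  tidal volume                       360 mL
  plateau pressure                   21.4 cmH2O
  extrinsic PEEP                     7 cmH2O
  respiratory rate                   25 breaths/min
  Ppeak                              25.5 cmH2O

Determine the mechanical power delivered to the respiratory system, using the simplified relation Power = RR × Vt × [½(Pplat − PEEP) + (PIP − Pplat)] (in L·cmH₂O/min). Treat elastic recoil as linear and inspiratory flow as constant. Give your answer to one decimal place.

101.7

Per-breath work = Vt × [½(Pplat−PEEP) + (PIP−Pplat)] = 0.360 × [0.5×14.4 + 4.1] = 0.360 × 11.3 = 4.068 L·cmH2O.
Power = 25 × 4.068 = 101.7 L·cmH2O/min.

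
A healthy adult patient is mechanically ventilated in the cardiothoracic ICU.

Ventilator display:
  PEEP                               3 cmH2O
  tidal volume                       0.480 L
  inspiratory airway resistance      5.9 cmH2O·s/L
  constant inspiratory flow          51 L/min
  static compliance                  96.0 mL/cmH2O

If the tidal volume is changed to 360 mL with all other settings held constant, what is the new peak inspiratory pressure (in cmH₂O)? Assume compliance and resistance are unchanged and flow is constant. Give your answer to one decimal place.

Flow: 51 L/min ÷ 60 = 0.85 L/s.
PIP = Vt/C + R·V̇ + PEEP (constant-flow equation of motion).
Only the elastic term changes: ΔPIP = ΔVt / C = (360 − 480) / 96.0 = -1.25 cmH2O.
Original PIP = 480/96.0 + 5.9×0.85 + 3 = 13.015 cmH2O; new PIP = 13.015 + (-1.25) = 11.765 cmH2O.

11.8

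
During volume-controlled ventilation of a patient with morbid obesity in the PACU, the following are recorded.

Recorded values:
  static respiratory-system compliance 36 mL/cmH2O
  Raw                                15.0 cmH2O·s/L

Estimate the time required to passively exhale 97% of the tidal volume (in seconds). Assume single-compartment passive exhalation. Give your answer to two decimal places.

τ = R × C = 15.0 × 36 mL/cmH2O = 15.0 × 0.036 L/cmH2O = 0.54 s.
Exhaled fraction f = 1 − e^(−t/τ) → t = −τ·ln(1 − f) = −0.54·ln(0.03) = 1.894 s.

1.89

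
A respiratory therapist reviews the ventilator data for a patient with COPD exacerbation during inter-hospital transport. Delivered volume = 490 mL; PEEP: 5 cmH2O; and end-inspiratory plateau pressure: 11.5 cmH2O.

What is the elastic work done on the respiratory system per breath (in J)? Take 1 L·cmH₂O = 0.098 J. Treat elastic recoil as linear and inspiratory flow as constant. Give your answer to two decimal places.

Elastic work ≈ ½ × (Pplat − PEEP) × Vt = 0.5 × (11.5 − 5) × 0.490 L = 0.5 × 6.5 × 0.490 = 1.593 L·cmH2O.
× 0.098 J/(L·cmH2O) → 0.1561 J.

0.16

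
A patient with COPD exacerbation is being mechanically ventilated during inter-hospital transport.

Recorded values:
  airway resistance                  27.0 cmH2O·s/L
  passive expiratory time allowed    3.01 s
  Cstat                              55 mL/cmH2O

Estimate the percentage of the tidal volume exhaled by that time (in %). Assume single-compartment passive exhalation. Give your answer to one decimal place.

86.8

τ = R × C = 27.0 × 55 mL/cmH2O = 27.0 × 0.055 L/cmH2O = 1.485 s.
Passive exhalation: V(t)/V₀ = e^(−t/τ) = e^(−3.01/1.485) = 0.1317.
Fraction exhaled = 1 − 0.1317 = 0.8683 → 86.83%.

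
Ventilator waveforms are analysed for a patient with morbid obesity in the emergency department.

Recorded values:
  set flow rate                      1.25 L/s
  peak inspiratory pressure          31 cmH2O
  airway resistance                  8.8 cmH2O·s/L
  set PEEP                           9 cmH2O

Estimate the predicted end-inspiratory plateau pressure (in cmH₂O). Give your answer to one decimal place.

Pplat = PIP − Raw × flow = 31 − 8.8 × 1.25 = 31 − 11.0 = 20.0 cmH2O.

20.0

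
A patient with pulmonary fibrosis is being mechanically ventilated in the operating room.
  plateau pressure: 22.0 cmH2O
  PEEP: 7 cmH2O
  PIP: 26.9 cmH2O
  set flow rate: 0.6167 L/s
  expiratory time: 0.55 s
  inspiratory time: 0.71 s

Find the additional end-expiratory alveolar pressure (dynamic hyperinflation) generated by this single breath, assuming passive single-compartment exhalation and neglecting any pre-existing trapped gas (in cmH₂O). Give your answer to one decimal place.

1.4

Vt = flow × Ti = 0.6167 L/s × 0.71 s × 1000 mL/L = 437.86 mL.
R = (PIP − Pplat)/V̇ = (26.9 − 22.0) / 0.6167 = 4.9/0.6167 = 7.946 cmH2O·s/L.
C = Vt/(Pplat − PEEP) = 437.86 / (22.0 − 7) = 437.86/15.0 = 29.191 mL/cmH2O.
τ = R × C = 7.946 × 0.02919 L/cmH2O = 0.2319 s.
Fraction remaining = e^(−Te/τ) = e^(−0.55/0.2319) = 0.09332; trapped volume = 437.86 × 0.09332 = 40.861 mL.
Additional alveolar pressure from trapping ≈ V_trapped / C = 40.861 / 29.191 = 1.4 cmH2O.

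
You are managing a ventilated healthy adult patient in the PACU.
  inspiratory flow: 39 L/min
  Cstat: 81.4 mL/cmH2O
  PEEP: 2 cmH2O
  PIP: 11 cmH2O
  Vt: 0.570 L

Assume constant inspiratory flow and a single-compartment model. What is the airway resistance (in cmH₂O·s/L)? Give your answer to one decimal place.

3.1

Flow: 39 L/min ÷ 60 = 0.65 L/s.
Equation of motion (constant flow): PIP = Vt/C + R·V̇ + PEEP.
R·V̇ = PIP − Vt/C − PEEP = 11 − 570/81.4 − 2 = 11 − 7.002 − 2 = 1.998 cmH2O.
R = 1.998 / 0.65 = 3.074 cmH2O·s/L.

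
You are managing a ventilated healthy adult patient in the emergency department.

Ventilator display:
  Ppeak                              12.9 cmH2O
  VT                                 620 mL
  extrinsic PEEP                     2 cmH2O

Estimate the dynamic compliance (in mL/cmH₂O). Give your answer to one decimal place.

Dynamic compliance = Vt / (PIP − PEEP) = 620 / (12.9 − 2) = 620 / 10.9 = 56.881 mL/cmH2O.

56.9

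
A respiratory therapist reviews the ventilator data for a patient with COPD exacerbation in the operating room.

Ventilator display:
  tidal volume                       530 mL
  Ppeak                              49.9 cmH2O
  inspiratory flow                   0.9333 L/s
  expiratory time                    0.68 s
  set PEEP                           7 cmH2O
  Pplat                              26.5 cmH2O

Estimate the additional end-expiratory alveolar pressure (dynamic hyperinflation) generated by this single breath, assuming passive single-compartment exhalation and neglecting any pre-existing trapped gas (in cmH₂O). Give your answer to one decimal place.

7.2

R = (PIP − Pplat)/V̇ = (49.9 − 26.5) / 0.9333 = 23.4/0.9333 = 25.072 cmH2O·s/L.
C = Vt/(Pplat − PEEP) = 530.0 / (26.5 − 7) = 530.0/19.5 = 27.179 mL/cmH2O.
τ = R × C = 25.072 × 0.02718 L/cmH2O = 0.6815 s.
Fraction remaining = e^(−Te/τ) = e^(−0.68/0.6815) = 0.3687; trapped volume = 530.0 × 0.3687 = 195.41 mL.
Additional alveolar pressure from trapping ≈ V_trapped / C = 195.41 / 27.179 = 7.19 cmH2O.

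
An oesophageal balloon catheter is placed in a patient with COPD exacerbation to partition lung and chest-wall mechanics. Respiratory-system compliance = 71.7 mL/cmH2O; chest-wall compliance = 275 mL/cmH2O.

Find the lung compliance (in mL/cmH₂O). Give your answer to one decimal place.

97.0

1/CL = 1/Crs − 1/Ccw.
1/CL = 1/71.7 − 1/275 = 0.01031.
CL = 96.993 mL/cmH2O.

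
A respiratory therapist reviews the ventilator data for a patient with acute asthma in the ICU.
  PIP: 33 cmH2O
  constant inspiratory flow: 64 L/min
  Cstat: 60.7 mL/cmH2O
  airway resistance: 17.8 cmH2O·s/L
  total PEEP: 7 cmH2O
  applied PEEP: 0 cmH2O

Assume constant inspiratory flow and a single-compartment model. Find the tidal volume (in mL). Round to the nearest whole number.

426

Flow: 64 L/min ÷ 60 = 1.0667 L/s.
Total PEEP = 7 cmH2O (set 0 + intrinsic 7); this is the baseline alveolar pressure.
Equation of motion (constant flow): PIP = Vt/C + R·V̇ + PEEP.
Vt/C = PIP − R·V̇ − PEEP = 33 − 18.987 − 7 = 7.013 cmH2O.
Vt = C × 7.013 = 60.7 × 7.013 = 425.69 mL.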